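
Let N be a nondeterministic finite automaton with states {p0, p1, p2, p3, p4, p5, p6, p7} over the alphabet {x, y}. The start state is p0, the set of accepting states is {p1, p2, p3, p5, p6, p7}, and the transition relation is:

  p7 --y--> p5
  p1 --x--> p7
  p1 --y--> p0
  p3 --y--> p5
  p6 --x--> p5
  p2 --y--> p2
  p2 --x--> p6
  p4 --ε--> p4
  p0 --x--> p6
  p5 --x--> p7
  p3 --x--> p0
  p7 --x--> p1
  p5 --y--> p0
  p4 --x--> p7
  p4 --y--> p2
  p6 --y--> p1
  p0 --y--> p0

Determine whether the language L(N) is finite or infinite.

infinite

State p0 is reachable from the start and can reach an accepting state, and it lies on the cycle p0 → p0.
Traversing that cycle any number of times yields accepted strings of unbounded length, so the language is infinite.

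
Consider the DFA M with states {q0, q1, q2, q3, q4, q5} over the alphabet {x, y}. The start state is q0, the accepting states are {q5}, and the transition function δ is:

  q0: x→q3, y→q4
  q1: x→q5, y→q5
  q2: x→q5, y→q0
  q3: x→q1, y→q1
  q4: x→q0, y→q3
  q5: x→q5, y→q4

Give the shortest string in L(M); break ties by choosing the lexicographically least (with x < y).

A breadth-first search from q0 reaches an accepting state first via the path q0 → q3 → q1 → q5 on input xxx.
No string of length < 3 is accepted (BFS exhausts all shorter strings without reaching an accepting state), and xxx is the lexicographically least accepting string of length 3.

xxx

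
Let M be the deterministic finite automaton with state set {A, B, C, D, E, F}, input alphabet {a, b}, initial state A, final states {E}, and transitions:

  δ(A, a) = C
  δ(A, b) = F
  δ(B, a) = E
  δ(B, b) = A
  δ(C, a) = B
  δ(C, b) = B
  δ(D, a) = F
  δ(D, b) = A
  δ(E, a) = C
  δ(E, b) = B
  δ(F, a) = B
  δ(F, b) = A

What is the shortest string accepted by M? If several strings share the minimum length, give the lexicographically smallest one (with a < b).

A breadth-first search from A reaches an accepting state first via the path A → C → B → E on input aaa.
No string of length < 3 is accepted (BFS exhausts all shorter strings without reaching an accepting state), and aaa is the lexicographically least accepting string of length 3.

aaa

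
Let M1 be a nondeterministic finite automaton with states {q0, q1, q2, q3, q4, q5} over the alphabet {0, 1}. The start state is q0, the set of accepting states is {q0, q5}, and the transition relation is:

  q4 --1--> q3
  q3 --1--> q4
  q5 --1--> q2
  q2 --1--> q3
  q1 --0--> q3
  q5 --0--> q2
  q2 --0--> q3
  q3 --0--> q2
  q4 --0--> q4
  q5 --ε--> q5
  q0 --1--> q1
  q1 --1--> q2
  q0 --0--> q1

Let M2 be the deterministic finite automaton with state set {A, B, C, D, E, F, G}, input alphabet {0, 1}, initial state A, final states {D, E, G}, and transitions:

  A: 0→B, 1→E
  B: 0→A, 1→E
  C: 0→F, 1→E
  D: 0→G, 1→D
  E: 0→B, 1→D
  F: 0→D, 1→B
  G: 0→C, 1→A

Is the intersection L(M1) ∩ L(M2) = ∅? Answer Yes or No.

Exploring the product automaton M1 × M2 from the start pair (q0, A), following both machines on each input symbol, reaches 24 state pairs: (q0, A), (q1, B), (q1, E), (q3, A), (q2, E), (q3, B), (q2, D), (q2, B), (q4, E), (q3, D), (q2, A), (q3, G), (q3, E), (q4, B), (q2, G), (q4, D), (q2, C), (q4, A), (q3, C), (q4, G), (q3, F), (q2, F), (q4, C), (q4, F).
M1 accepts in {q0, q5} and M2 accepts in {D, E, G}; no reachable pair has both components accepting, so no string drives both machines to acceptance simultaneously and L(M1) ∩ L(M2) = ∅.
So no string is accepted by both, and the intersection is empty.

Yes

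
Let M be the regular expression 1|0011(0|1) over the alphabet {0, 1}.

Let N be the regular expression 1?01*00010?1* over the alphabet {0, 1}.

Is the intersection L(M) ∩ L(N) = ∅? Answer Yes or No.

Yes

Converting the expression M to a DFA (subset construction, then merging equivalent states) gives the minimal DFA with states {m0, m1, m2, m3, m4, m5, m6}, start state m0, accepting states {m2} and transitions m0: 0→m1, 1→m2; m1: 0→m3, 1→m4; m2: 0→m4, 1→m4; m3: 0→m4, 1→m5; m4: 0→m4, 1→m4; m5: 0→m4, 1→m6; m6: 0→m2, 1→m2.
Converting the expression N to a DFA (subset construction, then merging equivalent states) gives the minimal DFA with states {n0, n1, n2, n3, n4, n5, n6, n7, n8}, start state n0, accepting states {n7, n8} and transitions n0: 0→n1, 1→n2; n1: 0→n3, 1→n1; n2: 0→n1, 1→n4; n3: 0→n5, 1→n4; n4: 0→n4, 1→n4; n5: 0→n6, 1→n4; n6: 0→n4, 1→n7; n7: 0→n8, 1→n8; n8: 0→n4, 1→n8.
Exploring the product automaton M × N from the start pair (m0, n0), following both machines on each input symbol, reaches 14 state pairs: (m0, n0), (m1, n1), (m2, n2), (m3, n3), (m4, n1), (m4, n4), (m4, n5), (m5, n4), (m4, n3), (m4, n6), (m6, n4), (m4, n7), (m2, n4), (m4, n8).
M accepts in {m2} and N accepts in {n7, n8}; no reachable pair has both components accepting, so no string drives both machines to acceptance simultaneously and L(M) ∩ L(N) = ∅.
So no string is accepted by both, and the intersection is empty.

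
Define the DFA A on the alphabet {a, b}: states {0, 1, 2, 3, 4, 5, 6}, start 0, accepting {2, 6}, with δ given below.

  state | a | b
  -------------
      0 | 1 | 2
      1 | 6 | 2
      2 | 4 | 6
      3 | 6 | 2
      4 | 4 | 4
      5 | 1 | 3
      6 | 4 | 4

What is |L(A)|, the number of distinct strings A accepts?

The useful subgraph on states {0, 1, 2, 6} is acyclic, so L(A) is finite; the longest accepting path visits 4 useful states, giving maximum string length 3.
Counting accepting paths from 0 by length: 1 of length 1, 3 of length 2, 1 of length 3. Total 5.

5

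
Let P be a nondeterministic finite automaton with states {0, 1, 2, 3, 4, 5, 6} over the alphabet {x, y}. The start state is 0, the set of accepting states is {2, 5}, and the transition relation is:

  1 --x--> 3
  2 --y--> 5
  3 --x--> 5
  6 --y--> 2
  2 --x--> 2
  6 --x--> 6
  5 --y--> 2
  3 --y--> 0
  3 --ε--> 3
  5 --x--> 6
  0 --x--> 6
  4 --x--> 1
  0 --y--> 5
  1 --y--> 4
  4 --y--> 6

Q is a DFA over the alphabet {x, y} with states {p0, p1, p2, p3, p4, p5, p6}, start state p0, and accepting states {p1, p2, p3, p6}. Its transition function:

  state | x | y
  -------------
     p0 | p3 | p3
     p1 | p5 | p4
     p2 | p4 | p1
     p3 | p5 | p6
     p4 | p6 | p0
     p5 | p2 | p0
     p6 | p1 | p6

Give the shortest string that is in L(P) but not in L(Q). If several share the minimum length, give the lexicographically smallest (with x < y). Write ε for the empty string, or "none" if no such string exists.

xxy

The string xxy is accepted by P but not by Q.
No shorter string lies in the difference, and xxy is the lexicographically first length-3 string in L(P) \ L(Q).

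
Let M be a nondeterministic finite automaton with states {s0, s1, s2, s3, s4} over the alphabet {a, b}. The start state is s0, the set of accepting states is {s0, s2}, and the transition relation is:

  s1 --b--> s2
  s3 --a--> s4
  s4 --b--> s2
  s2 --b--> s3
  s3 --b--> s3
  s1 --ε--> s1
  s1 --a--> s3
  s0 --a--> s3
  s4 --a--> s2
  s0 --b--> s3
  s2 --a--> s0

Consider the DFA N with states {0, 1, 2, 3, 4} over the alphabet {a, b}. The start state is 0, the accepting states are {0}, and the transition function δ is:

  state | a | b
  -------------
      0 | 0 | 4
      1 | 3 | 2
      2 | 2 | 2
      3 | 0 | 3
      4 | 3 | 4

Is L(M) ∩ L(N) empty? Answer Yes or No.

The empty string ε is accepted by both M and N.
Hence L(M) ∩ L(N) ≠ ∅.

No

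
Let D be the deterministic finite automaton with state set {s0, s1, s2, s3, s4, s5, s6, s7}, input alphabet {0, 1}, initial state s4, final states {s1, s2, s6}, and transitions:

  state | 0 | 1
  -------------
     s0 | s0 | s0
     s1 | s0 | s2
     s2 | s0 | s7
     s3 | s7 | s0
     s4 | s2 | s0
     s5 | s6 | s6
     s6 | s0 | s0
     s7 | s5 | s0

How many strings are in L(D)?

3

The useful subgraph on states {s2, s4, s5, s6, s7} is acyclic, so L(D) is finite; the longest accepting path visits 5 useful states, giving maximum string length 4.
Counting accepting paths from s4 by length: 1 of length 1, 2 of length 4. Total 3.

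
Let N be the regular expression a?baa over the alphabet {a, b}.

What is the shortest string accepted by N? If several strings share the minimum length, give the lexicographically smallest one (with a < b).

By inspection of the expression, no string of length less than 3 matches, and baa is the lexicographically first match of length 3.

baa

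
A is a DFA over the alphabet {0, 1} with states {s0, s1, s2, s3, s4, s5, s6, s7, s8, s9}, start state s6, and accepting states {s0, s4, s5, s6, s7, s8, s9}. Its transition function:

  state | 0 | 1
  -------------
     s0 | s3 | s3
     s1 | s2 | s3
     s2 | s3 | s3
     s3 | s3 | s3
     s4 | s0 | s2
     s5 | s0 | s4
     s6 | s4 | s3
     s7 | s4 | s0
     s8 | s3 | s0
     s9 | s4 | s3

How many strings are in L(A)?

The useful subgraph on states {s0, s4, s6} is acyclic, so L(A) is finite; the longest accepting path visits 3 useful states, giving maximum string length 2.
Counting accepting paths from s6 by length: 1 of length 0, 1 of length 1, 1 of length 2. Total 3.

3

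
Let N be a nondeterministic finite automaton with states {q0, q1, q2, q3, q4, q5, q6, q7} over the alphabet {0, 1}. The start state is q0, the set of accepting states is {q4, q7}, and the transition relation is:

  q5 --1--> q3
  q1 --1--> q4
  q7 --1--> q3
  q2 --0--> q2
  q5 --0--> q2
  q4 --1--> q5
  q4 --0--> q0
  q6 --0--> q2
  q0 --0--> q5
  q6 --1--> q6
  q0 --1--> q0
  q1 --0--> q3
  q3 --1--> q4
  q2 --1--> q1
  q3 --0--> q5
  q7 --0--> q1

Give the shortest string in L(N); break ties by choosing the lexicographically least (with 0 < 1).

A breadth-first search from q0 reaches an accepting state first via the path q0 → q5 → q3 → q4 on input 011.
No string of length < 3 is accepted (BFS exhausts all shorter strings without reaching an accepting state), and 011 is the lexicographically least accepting string of length 3.

011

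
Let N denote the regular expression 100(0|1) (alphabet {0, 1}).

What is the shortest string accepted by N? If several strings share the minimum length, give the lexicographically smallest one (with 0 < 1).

By inspection of the expression, no string of length less than 4 matches, and 1000 is the lexicographically first match of length 4.

1000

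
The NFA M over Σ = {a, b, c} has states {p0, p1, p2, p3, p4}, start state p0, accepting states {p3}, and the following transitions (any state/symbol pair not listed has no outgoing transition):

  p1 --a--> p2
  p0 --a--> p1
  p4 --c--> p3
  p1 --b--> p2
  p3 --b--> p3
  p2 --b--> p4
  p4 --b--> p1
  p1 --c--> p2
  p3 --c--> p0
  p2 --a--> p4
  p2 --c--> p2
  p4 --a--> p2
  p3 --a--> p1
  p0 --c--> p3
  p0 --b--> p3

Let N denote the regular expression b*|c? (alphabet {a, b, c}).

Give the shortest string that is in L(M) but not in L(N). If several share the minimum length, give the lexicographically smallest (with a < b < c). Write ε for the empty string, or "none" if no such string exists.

The string cb is accepted by M but not by N.
No shorter string lies in the difference, and cb is the lexicographically first length-2 string in L(M) \ L(N).

cb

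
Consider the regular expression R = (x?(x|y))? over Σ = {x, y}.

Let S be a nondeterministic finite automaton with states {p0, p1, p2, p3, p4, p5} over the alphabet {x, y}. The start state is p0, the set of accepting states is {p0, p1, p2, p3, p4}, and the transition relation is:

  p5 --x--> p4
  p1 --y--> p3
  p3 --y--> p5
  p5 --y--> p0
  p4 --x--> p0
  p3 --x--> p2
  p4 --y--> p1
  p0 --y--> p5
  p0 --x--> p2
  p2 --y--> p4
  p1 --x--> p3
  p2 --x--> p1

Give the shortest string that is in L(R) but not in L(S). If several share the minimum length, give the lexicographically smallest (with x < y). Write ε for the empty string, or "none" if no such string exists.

y

The string y is accepted by R but not by S.
No shorter string lies in the difference, and y is the lexicographically first length-1 string in L(R) \ L(S).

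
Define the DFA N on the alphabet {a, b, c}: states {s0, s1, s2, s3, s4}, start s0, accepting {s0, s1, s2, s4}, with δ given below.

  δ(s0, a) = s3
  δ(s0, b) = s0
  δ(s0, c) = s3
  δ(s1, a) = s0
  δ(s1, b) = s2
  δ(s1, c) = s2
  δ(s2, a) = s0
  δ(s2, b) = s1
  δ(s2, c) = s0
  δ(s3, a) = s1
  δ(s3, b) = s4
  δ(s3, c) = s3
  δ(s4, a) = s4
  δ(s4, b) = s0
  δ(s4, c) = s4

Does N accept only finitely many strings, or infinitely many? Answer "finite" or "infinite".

State s0 is reachable from the start and can reach an accepting state, and it lies on the cycle s0 → s0.
Traversing that cycle any number of times yields accepted strings of unbounded length, so the language is infinite.

infinite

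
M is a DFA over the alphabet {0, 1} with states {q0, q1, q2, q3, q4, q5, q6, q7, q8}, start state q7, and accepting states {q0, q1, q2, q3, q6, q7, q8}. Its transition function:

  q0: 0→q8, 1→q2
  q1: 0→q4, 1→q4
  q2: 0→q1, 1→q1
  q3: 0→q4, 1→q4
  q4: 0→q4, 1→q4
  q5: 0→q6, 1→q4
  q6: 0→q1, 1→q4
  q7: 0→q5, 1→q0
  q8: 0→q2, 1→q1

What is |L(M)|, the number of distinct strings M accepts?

The useful subgraph on states {q0, q1, q2, q5, q6, q7, q8} is acyclic, so L(M) is finite; the longest accepting path visits 5 useful states, giving maximum string length 4.
Counting accepting paths from q7 by length: 1 of length 0, 1 of length 1, 3 of length 2, 5 of length 3, 2 of length 4. Total 12.

12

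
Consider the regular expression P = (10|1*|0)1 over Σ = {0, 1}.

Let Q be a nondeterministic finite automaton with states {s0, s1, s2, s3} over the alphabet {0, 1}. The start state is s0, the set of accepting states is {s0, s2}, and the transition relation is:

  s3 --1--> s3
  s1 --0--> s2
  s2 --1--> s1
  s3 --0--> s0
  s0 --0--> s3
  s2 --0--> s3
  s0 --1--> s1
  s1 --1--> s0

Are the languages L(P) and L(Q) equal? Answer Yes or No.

No

The string 1 is accepted by P but rejected by Q.
So L(P) ≠ L(Q).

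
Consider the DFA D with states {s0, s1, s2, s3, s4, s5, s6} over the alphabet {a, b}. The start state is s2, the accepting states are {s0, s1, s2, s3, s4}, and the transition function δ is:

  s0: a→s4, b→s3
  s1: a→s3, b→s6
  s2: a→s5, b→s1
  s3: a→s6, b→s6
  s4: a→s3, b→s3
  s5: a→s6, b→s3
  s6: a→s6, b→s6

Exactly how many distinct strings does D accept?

4

The useful subgraph on states {s1, s2, s3, s5} is acyclic, so L(D) is finite; the longest accepting path visits 3 useful states, giving maximum string length 2.
Counting accepting paths from s2 by length: 1 of length 0, 1 of length 1, 2 of length 2. Total 4.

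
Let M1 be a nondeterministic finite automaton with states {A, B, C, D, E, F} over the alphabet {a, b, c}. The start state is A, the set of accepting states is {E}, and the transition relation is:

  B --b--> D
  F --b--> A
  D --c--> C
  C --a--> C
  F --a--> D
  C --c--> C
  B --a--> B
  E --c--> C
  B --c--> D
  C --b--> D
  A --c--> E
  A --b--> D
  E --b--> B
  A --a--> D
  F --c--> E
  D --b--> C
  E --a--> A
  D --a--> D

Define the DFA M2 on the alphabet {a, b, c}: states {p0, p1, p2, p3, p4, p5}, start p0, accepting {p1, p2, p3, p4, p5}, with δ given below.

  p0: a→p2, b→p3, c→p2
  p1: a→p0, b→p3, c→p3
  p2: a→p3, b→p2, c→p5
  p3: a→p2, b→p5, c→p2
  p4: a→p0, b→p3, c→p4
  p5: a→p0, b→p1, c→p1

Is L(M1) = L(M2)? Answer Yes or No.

The string a is accepted by M2 but rejected by M1.
So L(M1) ≠ L(M2).

No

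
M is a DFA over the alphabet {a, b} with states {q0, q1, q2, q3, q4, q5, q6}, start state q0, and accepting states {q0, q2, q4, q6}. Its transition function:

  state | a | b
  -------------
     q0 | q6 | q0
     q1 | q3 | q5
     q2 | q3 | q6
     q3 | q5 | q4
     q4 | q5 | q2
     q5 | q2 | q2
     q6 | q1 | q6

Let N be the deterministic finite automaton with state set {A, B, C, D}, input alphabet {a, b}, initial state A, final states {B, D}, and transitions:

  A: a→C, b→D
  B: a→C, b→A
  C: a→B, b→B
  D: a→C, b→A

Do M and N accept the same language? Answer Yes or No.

No

The empty string ε is accepted by M but rejected by N.
So L(M) ≠ L(N).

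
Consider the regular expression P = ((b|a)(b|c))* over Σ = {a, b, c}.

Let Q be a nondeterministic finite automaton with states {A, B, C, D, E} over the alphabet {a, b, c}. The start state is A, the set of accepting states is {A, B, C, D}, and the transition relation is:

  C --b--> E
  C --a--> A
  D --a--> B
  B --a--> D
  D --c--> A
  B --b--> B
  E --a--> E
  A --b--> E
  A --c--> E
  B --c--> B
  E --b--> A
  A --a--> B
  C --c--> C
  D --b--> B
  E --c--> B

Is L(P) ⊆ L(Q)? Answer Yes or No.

Converting the expression P to a DFA (subset construction, then merging equivalent states) gives the minimal DFA with states {p0, p1, p2}, start state p0, accepting states {p0} and transitions p0: a→p1, b→p1, c→p2; p1: a→p2, b→p0, c→p0; p2: a→p2, b→p2, c→p2.
Exploring the product automaton P × Q from the start pair (p0, A), following both machines on each input symbol, reaches 9 state pairs: (p0, A), (p1, B), (p1, E), (p2, E), (p2, D), (p0, B), (p2, A), (p2, B), (p1, D).
P accepts in {p0} and Q accepts in {A, B, C, D}. The reachable pairs whose P-component is accepting are (p0, A), (p0, B); in each of them the Q-component is accepting too, so the product for L(P) \ L(Q) (P-component accepting, Q-component rejecting) has no reachable accepting pair and the difference is empty.
Hence every string in L(P) is also in L(Q).

Yes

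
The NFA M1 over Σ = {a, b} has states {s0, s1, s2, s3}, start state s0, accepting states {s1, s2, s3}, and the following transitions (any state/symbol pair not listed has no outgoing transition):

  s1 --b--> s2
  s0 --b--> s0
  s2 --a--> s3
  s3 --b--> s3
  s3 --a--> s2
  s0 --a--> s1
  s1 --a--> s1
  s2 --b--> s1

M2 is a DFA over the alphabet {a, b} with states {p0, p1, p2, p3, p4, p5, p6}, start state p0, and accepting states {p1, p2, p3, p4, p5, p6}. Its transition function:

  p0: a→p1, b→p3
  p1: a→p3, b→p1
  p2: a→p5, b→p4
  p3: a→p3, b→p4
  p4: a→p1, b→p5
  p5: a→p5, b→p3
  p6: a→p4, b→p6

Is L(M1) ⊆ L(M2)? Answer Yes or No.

Exploring the product automaton M1 × M2 from the start pair (s0, p0), following both machines on each input symbol, reaches 16 state pairs: (s0, p0), (s1, p1), (s0, p3), (s1, p3), (s2, p1), (s0, p4), (s2, p4), (s3, p3), (s0, p5), (s3, p1), (s1, p5), (s2, p3), (s3, p4), (s1, p4), (s3, p5), (s2, p5).
M1 accepts in {s1, s2, s3} and M2 accepts in {p1, p2, p3, p4, p5, p6}. The reachable pairs whose M1-component is accepting are (s1, p1), (s1, p3), (s2, p1), (s2, p4), (s3, p3), (s3, p1), (s1, p5), (s2, p3), (s3, p4), (s1, p4), (s3, p5), (s2, p5); in each of them the M2-component is accepting too, so the product for L(M1) \ L(M2) (M1-component accepting, M2-component rejecting) has no reachable accepting pair and the difference is empty.
Hence every string in L(M1) is also in L(M2).

Yes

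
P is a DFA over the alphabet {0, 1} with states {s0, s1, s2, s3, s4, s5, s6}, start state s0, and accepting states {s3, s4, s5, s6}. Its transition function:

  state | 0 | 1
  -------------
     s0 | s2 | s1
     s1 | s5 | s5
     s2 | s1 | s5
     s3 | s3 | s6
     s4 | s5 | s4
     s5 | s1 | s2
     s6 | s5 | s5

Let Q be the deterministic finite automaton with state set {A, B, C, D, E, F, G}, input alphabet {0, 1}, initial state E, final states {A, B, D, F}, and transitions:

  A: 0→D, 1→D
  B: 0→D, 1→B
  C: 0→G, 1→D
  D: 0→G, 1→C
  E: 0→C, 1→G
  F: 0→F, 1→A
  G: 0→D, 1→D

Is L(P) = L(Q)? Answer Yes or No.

Yes

Exploring the product automaton P × Q from the start pair (s0, E), following both machines on each input symbol, reaches 4 state pairs: (s0, E), (s2, C), (s1, G), (s5, D).
P accepts in {s3, s4, s5, s6} and Q accepts in {A, B, D, F}. In every reachable pair the two components are either both accepting — (s5, D) — or both non-accepting, so no string is accepted by exactly one of the machines: L(P) \ L(Q) and L(Q) \ L(P) are both empty.
Hence every string is accepted by P iff it is accepted by Q, and the two languages coincide.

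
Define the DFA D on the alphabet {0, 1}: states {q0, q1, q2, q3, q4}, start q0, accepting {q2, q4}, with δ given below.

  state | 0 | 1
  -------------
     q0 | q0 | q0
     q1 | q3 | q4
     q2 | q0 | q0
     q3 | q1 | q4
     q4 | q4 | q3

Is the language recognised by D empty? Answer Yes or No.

Yes

The states reachable from the start state are {q0}.
None of the accepting states {q2, q4} is reachable, so no string is accepted and L(D) = ∅.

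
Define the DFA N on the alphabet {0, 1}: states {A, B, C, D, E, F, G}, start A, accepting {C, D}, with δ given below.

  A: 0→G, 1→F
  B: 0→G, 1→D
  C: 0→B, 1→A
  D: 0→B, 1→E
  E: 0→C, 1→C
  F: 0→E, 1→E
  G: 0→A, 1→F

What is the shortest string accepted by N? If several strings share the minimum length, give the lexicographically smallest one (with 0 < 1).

100

A breadth-first search from A reaches an accepting state first via the path A → F → E → C on input 100.
No string of length < 3 is accepted (BFS exhausts all shorter strings without reaching an accepting state), and 100 is the lexicographically least accepting string of length 3.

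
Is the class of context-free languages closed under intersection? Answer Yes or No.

{aⁿbⁿcᵐ : m,n≥0} and {aᵐbⁿcⁿ : m,n≥0} are both context-free, but their intersection {aⁿbⁿcⁿ : n≥0} is not (pumping lemma).

No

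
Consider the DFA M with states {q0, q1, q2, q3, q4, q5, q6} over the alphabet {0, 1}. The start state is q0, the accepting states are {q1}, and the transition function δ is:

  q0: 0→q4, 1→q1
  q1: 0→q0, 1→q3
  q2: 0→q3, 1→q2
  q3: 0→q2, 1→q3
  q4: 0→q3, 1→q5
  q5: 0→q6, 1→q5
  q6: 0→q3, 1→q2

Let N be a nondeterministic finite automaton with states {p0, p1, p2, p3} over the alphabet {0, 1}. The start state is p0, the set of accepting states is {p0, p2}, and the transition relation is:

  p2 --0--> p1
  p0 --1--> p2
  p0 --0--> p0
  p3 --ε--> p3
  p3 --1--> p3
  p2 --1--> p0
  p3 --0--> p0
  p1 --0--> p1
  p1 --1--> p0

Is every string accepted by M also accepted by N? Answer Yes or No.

Exploring the product automaton M × N from the start pair (q0, p0), following both machines on each input symbol, reaches 16 state pairs: (q0, p0), (q4, p0), (q1, p2), (q3, p0), (q5, p2), (q0, p1), (q2, p0), (q3, p2), (q6, p1), (q5, p0), (q4, p1), (q1, p0), (q2, p2), (q2, p1), (q3, p1), (q6, p0).
M accepts in {q1} and N accepts in {p0, p2}. The reachable pairs whose M-component is accepting are (q1, p2), (q1, p0); in each of them the N-component is accepting too, so the product for L(M) \ L(N) (M-component accepting, N-component rejecting) has no reachable accepting pair and the difference is empty.
Hence every string in L(M) is also in L(N).

Yes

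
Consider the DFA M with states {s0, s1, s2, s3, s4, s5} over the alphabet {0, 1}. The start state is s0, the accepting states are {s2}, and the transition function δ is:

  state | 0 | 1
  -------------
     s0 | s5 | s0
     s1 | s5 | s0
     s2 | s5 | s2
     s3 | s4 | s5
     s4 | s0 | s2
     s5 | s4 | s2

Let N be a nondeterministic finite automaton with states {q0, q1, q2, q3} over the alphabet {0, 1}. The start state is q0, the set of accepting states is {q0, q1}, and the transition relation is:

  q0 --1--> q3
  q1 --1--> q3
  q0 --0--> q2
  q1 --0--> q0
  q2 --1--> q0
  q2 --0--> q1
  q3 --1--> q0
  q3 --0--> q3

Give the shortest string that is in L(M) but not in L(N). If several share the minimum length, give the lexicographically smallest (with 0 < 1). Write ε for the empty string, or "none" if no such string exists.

001

The string 001 is accepted by M but not by N.
No shorter string lies in the difference, and 001 is the lexicographically first length-3 string in L(M) \ L(N).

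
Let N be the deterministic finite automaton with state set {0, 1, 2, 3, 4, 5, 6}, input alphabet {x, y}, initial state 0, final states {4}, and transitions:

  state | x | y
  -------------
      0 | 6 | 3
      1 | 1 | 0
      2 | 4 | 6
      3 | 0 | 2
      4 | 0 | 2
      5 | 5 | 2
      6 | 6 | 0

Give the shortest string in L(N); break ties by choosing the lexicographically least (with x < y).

A breadth-first search from 0 reaches an accepting state first via the path 0 → 3 → 2 → 4 on input yyx.
No string of length < 3 is accepted (BFS exhausts all shorter strings without reaching an accepting state), and yyx is the lexicographically least accepting string of length 3.

yyx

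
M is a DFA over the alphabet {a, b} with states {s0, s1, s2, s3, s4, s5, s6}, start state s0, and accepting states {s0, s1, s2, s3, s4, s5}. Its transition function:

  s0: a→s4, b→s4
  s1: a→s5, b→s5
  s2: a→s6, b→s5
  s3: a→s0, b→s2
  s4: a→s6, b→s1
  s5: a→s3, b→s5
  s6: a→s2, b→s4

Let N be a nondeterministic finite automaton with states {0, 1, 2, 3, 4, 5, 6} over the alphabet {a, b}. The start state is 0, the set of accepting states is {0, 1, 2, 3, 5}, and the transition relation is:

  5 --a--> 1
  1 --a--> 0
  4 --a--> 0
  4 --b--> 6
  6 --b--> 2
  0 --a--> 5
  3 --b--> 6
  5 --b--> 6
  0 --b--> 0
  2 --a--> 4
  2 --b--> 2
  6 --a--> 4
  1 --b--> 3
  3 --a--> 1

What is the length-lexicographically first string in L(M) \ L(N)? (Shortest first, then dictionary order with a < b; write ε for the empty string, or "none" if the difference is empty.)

The string ab is accepted by M but not by N.
No shorter string lies in the difference, and ab is the lexicographically first length-2 string in L(M) \ L(N).

ab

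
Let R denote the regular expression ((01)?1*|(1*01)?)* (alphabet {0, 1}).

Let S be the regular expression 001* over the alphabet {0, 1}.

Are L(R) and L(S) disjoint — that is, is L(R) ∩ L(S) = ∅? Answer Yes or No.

Yes

Converting the expression R to a DFA (subset construction, then merging equivalent states) gives the minimal DFA with states {r0, r1, r2}, start state r0, accepting states {r0} and transitions r0: 0→r1, 1→r0; r1: 0→r2, 1→r0; r2: 0→r2, 1→r2.
Converting the expression S to a DFA (subset construction, then merging equivalent states) gives the minimal DFA with states {s0, s1, s2, s3}, start state s0, accepting states {s3} and transitions s0: 0→s1, 1→s2; s1: 0→s3, 1→s2; s2: 0→s2, 1→s2; s3: 0→s2, 1→s3.
Exploring the product automaton R × S from the start pair (r0, s0), following both machines on each input symbol, reaches 6 state pairs: (r0, s0), (r1, s1), (r0, s2), (r2, s3), (r1, s2), (r2, s2).
R accepts in {r0} and S accepts in {s3}; no reachable pair has both components accepting, so no string drives both machines to acceptance simultaneously and L(R) ∩ L(S) = ∅.
So no string is accepted by both, and the intersection is empty.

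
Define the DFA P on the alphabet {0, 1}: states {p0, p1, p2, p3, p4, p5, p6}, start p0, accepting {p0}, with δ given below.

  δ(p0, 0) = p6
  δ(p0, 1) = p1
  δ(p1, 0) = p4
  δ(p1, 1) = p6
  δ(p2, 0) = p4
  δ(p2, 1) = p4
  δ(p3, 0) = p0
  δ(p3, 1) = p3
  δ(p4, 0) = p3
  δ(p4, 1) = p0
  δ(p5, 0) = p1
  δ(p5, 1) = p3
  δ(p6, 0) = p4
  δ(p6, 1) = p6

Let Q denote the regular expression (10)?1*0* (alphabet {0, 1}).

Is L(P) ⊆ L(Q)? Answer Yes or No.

The string 001 is in L(P) but not in L(Q).
So L(P) ⊄ L(Q).

No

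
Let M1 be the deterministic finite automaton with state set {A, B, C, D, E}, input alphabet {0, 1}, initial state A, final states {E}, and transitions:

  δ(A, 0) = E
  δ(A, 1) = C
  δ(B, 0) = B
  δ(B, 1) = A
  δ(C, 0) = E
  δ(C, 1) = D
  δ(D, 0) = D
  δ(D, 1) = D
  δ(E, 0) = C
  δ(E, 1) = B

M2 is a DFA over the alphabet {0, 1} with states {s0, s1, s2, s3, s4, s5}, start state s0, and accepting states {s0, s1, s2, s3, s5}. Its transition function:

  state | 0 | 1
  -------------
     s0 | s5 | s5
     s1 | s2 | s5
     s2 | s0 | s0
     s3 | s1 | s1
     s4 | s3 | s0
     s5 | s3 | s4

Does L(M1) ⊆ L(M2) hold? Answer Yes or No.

Yes

Exploring the product automaton M1 × M2 from the start pair (A, s0), following both machines on each input symbol, reaches 27 state pairs: (A, s0), (E, s5), (C, s5), (C, s3), (B, s4), (E, s3), (D, s4), (E, s1), (D, s1), (B, s3), (C, s1), (B, s1), (D, s3), (D, s0), (C, s2), (B, s5), (D, s2), (D, s5), (A, s1), (E, s2), (B, s2), (A, s5), (E, s0), (A, s4), (C, s0), (B, s0), (C, s4).
M1 accepts in {E} and M2 accepts in {s0, s1, s2, s3, s5}. The reachable pairs whose M1-component is accepting are (E, s5), (E, s3), (E, s1), (E, s2), (E, s0); in each of them the M2-component is accepting too, so the product for L(M1) \ L(M2) (M1-component accepting, M2-component rejecting) has no reachable accepting pair and the difference is empty.
Hence every string in L(M1) is also in L(M2).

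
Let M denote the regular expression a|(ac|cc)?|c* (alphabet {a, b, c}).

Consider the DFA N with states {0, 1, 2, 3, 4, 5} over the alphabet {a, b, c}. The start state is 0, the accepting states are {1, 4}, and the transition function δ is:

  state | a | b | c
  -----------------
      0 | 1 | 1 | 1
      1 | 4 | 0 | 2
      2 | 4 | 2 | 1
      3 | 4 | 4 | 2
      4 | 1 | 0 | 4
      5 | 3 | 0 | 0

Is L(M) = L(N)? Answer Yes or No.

No

The empty string ε is accepted by M but rejected by N.
So L(M) ≠ L(N).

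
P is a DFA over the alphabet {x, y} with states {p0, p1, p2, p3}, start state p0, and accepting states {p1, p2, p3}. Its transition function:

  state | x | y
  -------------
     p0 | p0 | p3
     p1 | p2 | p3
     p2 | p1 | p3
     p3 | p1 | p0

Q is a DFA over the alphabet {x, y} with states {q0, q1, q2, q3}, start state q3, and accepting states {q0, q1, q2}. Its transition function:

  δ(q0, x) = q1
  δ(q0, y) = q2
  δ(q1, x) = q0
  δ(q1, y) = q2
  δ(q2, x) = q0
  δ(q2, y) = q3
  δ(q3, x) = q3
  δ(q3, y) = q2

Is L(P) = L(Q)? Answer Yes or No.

Yes

Exploring the product automaton P × Q from the start pair (p0, q3), following both machines on each input symbol, reaches 4 state pairs: (p0, q3), (p3, q2), (p1, q0), (p2, q1).
P accepts in {p1, p2, p3} and Q accepts in {q0, q1, q2}. In every reachable pair the two components are either both accepting — (p3, q2), (p1, q0), (p2, q1) — or both non-accepting, so no string is accepted by exactly one of the machines: L(P) \ L(Q) and L(Q) \ L(P) are both empty.
Hence every string is accepted by P iff it is accepted by Q, and the two languages coincide.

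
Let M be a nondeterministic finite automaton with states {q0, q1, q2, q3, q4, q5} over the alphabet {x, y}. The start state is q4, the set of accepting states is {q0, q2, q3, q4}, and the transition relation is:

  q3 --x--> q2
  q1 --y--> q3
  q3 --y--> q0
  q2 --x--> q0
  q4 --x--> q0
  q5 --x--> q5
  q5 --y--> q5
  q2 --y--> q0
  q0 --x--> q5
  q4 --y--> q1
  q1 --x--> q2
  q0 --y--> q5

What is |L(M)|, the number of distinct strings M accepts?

10

The useful subgraph on states {q0, q1, q2, q3, q4} is acyclic, so L(M) is finite; the longest accepting path visits 5 useful states, giving maximum string length 4.
Counting accepting paths from q4 by length: 1 of length 0, 1 of length 1, 2 of length 2, 4 of length 3, 2 of length 4. Total 10.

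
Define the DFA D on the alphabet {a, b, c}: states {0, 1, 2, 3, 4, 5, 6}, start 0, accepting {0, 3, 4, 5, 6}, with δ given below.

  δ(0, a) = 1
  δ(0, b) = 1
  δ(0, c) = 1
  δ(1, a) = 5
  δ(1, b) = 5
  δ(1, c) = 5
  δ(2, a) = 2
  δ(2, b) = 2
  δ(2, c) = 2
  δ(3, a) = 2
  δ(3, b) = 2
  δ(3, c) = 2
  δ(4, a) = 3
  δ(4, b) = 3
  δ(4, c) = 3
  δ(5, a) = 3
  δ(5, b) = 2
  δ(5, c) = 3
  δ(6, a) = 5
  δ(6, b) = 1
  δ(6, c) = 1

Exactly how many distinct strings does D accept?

28

The useful subgraph on states {0, 1, 3, 5} is acyclic, so L(D) is finite; the longest accepting path visits 4 useful states, giving maximum string length 3.
Counting accepting paths from 0 by length: 1 of length 0, 9 of length 2, 18 of length 3. Total 28.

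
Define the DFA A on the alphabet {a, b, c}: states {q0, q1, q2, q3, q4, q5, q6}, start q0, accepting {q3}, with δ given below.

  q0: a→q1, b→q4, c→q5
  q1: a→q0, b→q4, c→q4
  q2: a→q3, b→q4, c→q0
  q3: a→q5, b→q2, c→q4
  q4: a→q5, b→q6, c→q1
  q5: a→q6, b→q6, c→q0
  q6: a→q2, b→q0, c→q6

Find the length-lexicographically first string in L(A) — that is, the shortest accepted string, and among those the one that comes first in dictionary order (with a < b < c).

A breadth-first search from q0 reaches an accepting state first via the path q0 → q4 → q6 → q2 → q3 on input bbaa.
No string of length < 4 is accepted (BFS exhausts all shorter strings without reaching an accepting state), and bbaa is the lexicographically least accepting string of length 4.

bbaa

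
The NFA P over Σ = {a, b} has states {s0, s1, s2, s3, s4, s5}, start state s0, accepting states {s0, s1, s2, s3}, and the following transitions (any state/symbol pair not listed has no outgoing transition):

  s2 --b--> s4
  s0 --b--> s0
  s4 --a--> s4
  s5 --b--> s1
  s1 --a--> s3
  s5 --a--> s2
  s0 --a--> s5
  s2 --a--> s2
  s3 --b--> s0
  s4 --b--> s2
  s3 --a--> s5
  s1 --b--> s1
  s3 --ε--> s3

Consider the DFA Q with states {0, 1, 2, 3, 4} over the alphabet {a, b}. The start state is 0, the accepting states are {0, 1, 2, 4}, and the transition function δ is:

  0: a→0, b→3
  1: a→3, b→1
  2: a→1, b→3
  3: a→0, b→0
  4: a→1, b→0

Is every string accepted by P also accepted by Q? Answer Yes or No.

The string b is in L(P) but not in L(Q).
So L(P) ⊄ L(Q).

No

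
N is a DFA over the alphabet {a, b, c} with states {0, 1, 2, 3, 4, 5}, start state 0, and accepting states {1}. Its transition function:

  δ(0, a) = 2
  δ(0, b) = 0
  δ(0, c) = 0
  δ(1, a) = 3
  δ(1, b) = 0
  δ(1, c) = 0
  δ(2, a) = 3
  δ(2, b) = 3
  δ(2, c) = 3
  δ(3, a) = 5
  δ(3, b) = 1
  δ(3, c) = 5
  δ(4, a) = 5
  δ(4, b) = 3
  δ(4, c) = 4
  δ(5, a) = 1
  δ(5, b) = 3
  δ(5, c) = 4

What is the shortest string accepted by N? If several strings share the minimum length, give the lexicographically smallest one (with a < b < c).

A breadth-first search from 0 reaches an accepting state first via the path 0 → 2 → 3 → 1 on input aab.
No string of length < 3 is accepted (BFS exhausts all shorter strings without reaching an accepting state), and aab is the lexicographically least accepting string of length 3.

aab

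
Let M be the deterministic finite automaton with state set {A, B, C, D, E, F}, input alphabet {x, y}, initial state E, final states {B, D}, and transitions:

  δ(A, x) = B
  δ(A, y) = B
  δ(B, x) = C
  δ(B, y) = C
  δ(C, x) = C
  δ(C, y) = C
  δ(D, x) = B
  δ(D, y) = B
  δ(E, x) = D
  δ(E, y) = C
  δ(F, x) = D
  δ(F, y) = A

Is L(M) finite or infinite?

The useful states (reachable from E and able to reach an accepting state) are {B, D, E}.
Restricted to these states the transition graph has no cycle, so every accepting path has bounded length and L is finite.

finite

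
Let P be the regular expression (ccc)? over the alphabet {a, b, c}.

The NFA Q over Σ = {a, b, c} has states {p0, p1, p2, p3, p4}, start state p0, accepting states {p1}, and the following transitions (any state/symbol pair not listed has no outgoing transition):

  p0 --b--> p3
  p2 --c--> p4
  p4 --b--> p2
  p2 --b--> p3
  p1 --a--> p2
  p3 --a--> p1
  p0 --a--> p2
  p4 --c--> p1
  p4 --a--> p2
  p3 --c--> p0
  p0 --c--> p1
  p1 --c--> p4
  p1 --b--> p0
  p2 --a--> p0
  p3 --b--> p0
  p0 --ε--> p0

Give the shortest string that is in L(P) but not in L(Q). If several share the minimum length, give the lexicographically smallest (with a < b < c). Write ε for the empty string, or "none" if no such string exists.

ε

The empty string ε is accepted by P but not by Q.
Since ε is the unique shortest string, it is the required witness.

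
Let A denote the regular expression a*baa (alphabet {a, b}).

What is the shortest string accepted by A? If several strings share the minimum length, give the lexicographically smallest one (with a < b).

By inspection of the expression, no string of length less than 3 matches, and baa is the lexicographically first match of length 3.

baa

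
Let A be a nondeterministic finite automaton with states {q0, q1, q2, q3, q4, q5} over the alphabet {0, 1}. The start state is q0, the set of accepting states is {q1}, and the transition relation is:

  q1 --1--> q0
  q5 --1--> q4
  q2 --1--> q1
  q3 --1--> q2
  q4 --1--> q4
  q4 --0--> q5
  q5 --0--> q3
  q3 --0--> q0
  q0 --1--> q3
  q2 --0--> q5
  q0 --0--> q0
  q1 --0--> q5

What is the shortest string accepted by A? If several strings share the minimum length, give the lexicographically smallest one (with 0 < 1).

A breadth-first search from q0 reaches an accepting state first via the path q0 → q3 → q2 → q1 on input 111.
No string of length < 3 is accepted (BFS exhausts all shorter strings without reaching an accepting state), and 111 is the lexicographically least accepting string of length 3.

111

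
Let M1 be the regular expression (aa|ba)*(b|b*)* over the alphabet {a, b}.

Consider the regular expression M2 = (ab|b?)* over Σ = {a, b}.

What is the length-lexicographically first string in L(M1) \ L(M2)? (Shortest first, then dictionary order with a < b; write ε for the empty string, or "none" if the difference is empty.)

The string aa is accepted by M1 but not by M2.
No shorter string lies in the difference, and aa is the lexicographically first length-2 string in L(M1) \ L(M2).

aa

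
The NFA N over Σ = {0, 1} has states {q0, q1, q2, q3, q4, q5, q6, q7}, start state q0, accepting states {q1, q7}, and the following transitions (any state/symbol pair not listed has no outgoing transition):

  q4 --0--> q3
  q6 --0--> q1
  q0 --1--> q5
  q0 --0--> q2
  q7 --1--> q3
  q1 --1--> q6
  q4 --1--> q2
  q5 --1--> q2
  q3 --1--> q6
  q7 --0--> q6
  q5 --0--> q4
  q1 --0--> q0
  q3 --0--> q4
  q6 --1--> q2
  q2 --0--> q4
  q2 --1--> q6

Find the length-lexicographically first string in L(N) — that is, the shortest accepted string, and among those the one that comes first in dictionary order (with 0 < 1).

A breadth-first search from q0 reaches an accepting state first via the path q0 → q2 → q6 → q1 on input 010.
No string of length < 3 is accepted (BFS exhausts all shorter strings without reaching an accepting state), and 010 is the lexicographically least accepting string of length 3.

010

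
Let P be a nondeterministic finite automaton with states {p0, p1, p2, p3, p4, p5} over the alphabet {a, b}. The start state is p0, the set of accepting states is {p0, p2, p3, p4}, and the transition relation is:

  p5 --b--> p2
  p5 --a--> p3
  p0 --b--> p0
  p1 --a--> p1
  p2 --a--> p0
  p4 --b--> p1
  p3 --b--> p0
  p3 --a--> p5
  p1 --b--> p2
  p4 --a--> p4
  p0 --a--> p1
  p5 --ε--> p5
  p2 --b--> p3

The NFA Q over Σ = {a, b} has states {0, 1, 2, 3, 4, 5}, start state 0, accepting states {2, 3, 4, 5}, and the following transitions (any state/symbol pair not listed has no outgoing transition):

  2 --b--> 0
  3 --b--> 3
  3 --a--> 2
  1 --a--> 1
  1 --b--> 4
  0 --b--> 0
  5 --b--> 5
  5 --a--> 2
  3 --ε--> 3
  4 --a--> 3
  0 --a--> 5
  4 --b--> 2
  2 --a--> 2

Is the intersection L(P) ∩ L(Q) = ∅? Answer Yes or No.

No

The string ab is accepted by both P and Q.
Hence L(P) ∩ L(Q) ≠ ∅.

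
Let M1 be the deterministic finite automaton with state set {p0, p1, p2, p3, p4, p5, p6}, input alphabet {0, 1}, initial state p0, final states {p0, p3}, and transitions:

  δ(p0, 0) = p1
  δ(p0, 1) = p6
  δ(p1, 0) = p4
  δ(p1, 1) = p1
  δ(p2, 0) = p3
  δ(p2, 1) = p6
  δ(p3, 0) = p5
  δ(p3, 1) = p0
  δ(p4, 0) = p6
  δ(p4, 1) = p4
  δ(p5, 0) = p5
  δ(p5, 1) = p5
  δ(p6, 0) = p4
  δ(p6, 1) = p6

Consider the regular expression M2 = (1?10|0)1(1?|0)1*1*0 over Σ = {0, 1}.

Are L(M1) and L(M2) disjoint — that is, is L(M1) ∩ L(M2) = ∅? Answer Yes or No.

Yes

Converting the expression M2 to a DFA (subset construction, then merging equivalent states) gives the minimal DFA with states {r0, r1, r2, r3, r4, r5, r6, r7, r8}, start state r0, accepting states {r6, r8} and transitions r0: 0→r1, 1→r2; r1: 0→r3, 1→r4; r2: 0→r1, 1→r5; r3: 0→r3, 1→r3; r4: 0→r6, 1→r7; r5: 0→r1, 1→r3; r6: 0→r8, 1→r7; r7: 0→r8, 1→r7; r8: 0→r3, 1→r3.
Exploring the product automaton M1 × M2 from the start pair (p0, r0), following both machines on each input symbol, reaches 16 state pairs: (p0, r0), (p1, r1), (p6, r2), (p4, r3), (p1, r4), (p4, r1), (p6, r5), (p6, r3), (p4, r6), (p1, r7), (p4, r4), (p6, r8), (p4, r7), (p4, r8), (p6, r6), (p6, r7).
M1 accepts in {p0, p3} and M2 accepts in {r6, r8}; no reachable pair has both components accepting, so no string drives both machines to acceptance simultaneously and L(M1) ∩ L(M2) = ∅.
So no string is accepted by both, and the intersection is empty.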